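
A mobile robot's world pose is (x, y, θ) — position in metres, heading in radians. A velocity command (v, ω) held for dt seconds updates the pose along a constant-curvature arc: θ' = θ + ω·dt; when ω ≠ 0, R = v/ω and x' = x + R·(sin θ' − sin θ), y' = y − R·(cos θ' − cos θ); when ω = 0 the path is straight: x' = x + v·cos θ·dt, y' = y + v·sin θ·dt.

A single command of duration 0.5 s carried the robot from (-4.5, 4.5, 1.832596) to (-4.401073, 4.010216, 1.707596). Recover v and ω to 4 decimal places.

Δθ = 1.707596 − 1.832596 = -0.125000
ω = Δθ/dt = -0.125000/0.5 = -0.2500
R = −Δy/(cos θ' − cos θ) = 4.0000
v = R·ω = 4.0000·-0.2500 = -1.0000

v = -1.0000, ω = -0.2500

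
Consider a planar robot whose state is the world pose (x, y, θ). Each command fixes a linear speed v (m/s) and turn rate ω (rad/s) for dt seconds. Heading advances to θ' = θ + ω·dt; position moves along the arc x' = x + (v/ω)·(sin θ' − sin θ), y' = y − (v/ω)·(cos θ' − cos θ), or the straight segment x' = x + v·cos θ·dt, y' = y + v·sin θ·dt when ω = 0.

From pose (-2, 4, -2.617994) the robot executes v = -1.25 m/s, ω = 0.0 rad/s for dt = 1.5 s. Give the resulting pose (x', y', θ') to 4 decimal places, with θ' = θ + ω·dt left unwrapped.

θ' = -2.6180 + 0.0·1.5 = -2.6180
ω = 0 → straight: x' = -2 + -1.25·cos(-2.6180)·1.5 = -0.3762
y' = 4 + -1.25·sin(-2.6180)·1.5 = 4.9375

(-0.3762, 4.9375, -2.6180)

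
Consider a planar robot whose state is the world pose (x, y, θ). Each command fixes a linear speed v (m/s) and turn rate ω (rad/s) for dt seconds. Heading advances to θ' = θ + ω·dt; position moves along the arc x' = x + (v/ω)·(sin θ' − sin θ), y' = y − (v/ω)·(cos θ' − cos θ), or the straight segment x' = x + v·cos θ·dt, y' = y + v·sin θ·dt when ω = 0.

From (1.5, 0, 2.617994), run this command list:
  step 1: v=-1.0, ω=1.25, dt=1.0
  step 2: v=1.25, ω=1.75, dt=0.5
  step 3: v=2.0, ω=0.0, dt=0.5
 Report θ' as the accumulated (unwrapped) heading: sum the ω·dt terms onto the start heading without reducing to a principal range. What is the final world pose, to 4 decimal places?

step 1: θ'=3.8680 (R=-0.8000) → pose (2.4313, 0.0948, 3.8680)
step 2: θ'=4.7430 (R=0.7143) → pose (2.1918, -0.4611, 4.7430)
step 3: θ'=4.7430 (straight) → pose (2.2224, -1.4606, 4.7430)

(2.2224, -1.4606, 4.7430)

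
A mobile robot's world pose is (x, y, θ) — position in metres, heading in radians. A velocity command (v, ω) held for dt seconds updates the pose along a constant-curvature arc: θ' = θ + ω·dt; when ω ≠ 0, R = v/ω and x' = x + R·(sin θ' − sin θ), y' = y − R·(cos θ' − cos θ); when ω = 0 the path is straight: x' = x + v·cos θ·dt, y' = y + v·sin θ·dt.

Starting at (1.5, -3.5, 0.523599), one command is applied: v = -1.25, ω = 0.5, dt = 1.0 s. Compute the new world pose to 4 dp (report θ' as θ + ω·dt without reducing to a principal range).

θ' = 0.5236 + 0.5·1.0 = 1.0236
R = v/ω = -1.25/0.5 = -2.5000
x' = 1.5 + -2.5000·(sin 1.0236 − sin 0.5236) = 0.6150
y' = -3.5 − -2.5000·(cos 1.0236 − cos 0.5236) = -4.3643

(0.6150, -4.3643, 1.0236)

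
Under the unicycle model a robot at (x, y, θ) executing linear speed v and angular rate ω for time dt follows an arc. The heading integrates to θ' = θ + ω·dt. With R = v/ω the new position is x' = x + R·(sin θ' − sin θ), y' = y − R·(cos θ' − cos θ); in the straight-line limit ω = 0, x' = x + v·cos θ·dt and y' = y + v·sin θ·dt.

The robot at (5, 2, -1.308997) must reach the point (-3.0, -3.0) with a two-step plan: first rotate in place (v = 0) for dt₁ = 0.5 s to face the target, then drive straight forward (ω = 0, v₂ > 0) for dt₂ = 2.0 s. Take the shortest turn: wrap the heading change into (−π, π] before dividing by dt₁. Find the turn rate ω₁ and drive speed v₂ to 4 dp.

ω₁ = -2.5480, v₂ = 4.7170

heading to target = atan2(-3−2, -3−5) = -2.5830
Δθ = wrap(-2.5830 − -1.3090) = -1.2740; ω₁ = Δθ/dt₁ = -2.5480
distance = √((-3−5)² + (-3−2)²) = 9.4340; v₂ = distance/dt₂ = 4.7170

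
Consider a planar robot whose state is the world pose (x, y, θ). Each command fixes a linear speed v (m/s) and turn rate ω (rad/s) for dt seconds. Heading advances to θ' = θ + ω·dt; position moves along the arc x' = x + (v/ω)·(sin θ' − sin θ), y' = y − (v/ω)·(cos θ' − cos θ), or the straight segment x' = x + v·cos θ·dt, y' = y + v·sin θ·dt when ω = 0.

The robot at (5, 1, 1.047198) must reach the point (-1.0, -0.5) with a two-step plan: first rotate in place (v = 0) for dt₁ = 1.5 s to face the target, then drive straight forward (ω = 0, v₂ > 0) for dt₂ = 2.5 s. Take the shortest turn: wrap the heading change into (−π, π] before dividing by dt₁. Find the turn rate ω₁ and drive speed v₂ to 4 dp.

ω₁ = 1.5596, v₂ = 2.4739

heading to target = atan2(-0.5−1, -1−5) = -2.8966
Δθ = wrap(-2.8966 − 1.0472) = 2.3394; ω₁ = Δθ/dt₁ = 1.5596
distance = √((-1−5)² + (-0.5−1)²) = 6.1847; v₂ = distance/dt₂ = 2.4739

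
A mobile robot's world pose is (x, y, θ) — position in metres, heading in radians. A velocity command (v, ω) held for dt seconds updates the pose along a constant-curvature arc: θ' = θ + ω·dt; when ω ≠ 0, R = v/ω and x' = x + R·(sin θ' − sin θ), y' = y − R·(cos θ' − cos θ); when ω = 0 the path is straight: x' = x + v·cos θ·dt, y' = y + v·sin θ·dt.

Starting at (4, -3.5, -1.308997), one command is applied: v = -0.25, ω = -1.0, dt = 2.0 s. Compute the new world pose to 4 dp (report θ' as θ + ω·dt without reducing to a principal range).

θ' = -1.3090 + -1.0·2.0 = -3.3090
R = v/ω = -0.25/-1.0 = 0.2500
x' = 4 + 0.2500·(sin -3.3090 − sin -1.3090) = 4.2831
y' = -3.5 − 0.2500·(cos -3.3090 − cos -1.3090) = -3.1888

(4.2831, -3.1888, -3.3090)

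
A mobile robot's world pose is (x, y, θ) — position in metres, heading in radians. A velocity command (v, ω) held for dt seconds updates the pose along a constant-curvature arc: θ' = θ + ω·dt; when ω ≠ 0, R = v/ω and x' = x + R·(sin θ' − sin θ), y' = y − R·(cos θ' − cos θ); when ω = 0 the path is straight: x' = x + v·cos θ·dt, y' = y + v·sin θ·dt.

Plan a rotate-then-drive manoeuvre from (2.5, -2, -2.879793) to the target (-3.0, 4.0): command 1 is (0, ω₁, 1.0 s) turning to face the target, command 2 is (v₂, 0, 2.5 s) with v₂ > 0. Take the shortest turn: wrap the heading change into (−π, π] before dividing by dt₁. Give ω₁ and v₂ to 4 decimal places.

heading to target = atan2(4−-2, -3−2.5) = 2.3127
Δθ = wrap(2.3127 − -2.8798) = -1.0906; ω₁ = Δθ/dt₁ = -1.0906
distance = √((-3−2.5)² + (4−-2)²) = 8.1394; v₂ = distance/dt₂ = 3.2558

ω₁ = -1.0906, v₂ = 3.2558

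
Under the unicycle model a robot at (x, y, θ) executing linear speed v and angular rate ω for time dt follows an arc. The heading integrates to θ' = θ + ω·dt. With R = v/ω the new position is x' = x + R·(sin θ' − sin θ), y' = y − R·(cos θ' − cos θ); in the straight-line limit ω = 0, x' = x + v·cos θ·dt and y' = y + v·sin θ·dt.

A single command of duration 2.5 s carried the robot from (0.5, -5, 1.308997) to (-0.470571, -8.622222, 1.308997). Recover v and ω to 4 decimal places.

Δθ = 1.308997 − 1.308997 = 0.000000
ω = Δθ/dt = 0.000000/2.5 = 0.0000
ω = 0 → v = (Δx·cos θ + Δy·sin θ)/dt = -1.5000

v = -1.5000, ω = 0.0000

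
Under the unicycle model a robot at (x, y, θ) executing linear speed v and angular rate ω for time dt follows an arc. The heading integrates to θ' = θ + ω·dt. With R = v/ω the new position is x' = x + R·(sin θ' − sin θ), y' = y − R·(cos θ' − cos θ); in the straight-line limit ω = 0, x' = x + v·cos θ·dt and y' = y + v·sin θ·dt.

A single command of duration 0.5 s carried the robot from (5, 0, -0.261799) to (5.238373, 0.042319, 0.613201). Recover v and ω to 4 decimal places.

Δθ = 0.613201 − -0.261799 = 0.875000
ω = Δθ/dt = 0.875000/0.5 = 1.7500
R = Δx/(sin θ' − sin θ) = 0.2857
v = R·ω = 0.2857·1.7500 = 0.5000

v = 0.5000, ω = 1.7500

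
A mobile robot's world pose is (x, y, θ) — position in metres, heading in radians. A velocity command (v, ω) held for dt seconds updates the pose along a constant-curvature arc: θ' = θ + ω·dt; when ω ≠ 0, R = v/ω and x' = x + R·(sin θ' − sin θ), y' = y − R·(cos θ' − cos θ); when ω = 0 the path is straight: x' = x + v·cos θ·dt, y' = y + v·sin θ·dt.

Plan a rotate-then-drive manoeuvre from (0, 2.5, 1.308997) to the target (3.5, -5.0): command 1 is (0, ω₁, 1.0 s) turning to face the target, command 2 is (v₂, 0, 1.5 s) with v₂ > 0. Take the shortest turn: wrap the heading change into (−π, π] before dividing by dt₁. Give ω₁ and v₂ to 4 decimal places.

heading to target = atan2(-5−2.5, 3.5−0) = -1.1342
Δθ = wrap(-1.1342 − 1.3090) = -2.4432; ω₁ = Δθ/dt₁ = -2.4432
distance = √((3.5−0)² + (-5−2.5)²) = 8.2765; v₂ = distance/dt₂ = 5.5176

ω₁ = -2.4432, v₂ = 5.5176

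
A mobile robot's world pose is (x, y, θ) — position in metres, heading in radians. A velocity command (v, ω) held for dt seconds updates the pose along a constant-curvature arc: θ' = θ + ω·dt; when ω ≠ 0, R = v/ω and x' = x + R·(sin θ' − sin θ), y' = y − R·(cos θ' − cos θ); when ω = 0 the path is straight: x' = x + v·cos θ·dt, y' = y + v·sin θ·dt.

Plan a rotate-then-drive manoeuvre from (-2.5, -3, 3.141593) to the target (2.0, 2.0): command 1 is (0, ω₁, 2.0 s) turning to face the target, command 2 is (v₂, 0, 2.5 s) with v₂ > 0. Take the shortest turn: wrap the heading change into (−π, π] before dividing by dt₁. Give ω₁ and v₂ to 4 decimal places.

heading to target = atan2(2−-3, 2−-2.5) = 0.8380
Δθ = wrap(0.8380 − 3.1416) = -2.3036; ω₁ = Δθ/dt₁ = -1.1518
distance = √((2−-2.5)² + (2−-3)²) = 6.7268; v₂ = distance/dt₂ = 2.6907

ω₁ = -1.1518, v₂ = 2.6907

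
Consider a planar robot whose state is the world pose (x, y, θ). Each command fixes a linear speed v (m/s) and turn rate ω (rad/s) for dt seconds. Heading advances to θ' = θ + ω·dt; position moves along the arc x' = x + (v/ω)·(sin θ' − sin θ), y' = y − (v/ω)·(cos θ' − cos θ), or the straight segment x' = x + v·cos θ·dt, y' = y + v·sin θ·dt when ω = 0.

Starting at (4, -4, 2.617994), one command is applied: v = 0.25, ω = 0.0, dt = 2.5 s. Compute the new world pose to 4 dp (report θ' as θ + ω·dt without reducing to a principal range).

(3.4587, -3.6875, 2.6180)

θ' = 2.6180 + 0.0·2.5 = 2.6180
ω = 0 → straight: x' = 4 + 0.25·cos(2.6180)·2.5 = 3.4587
y' = -4 + 0.25·sin(2.6180)·2.5 = -3.6875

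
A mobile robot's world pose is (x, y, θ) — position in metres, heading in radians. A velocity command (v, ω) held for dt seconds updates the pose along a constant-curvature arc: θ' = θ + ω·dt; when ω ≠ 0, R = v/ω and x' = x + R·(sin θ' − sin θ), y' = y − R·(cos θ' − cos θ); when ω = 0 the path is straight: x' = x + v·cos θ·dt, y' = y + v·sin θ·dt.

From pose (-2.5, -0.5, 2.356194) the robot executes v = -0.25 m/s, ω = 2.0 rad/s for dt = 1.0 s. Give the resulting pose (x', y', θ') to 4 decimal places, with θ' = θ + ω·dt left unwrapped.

(-2.2945, -0.4552, 4.3562)

θ' = 2.3562 + 2.0·1.0 = 4.3562
R = v/ω = -0.25/2.0 = -0.1250
x' = -2.5 + -0.1250·(sin 4.3562 − sin 2.3562) = -2.2945
y' = -0.5 − -0.1250·(cos 4.3562 − cos 2.3562) = -0.4552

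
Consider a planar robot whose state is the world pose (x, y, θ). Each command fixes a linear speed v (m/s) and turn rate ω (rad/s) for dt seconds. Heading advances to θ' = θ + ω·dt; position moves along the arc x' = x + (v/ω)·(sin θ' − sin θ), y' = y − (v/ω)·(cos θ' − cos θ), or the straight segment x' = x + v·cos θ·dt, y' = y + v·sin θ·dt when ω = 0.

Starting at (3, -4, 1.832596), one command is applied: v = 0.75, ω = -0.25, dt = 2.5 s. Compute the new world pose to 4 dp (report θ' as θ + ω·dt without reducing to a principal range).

θ' = 1.8326 + -0.25·2.5 = 1.2076
R = v/ω = 0.75/-0.25 = -3.0000
x' = 3 + -3.0000·(sin 1.2076 − sin 1.8326) = 3.0935
y' = -4 − -3.0000·(cos 1.2076 − cos 1.8326) = -2.1577

(3.0935, -2.1577, 1.2076)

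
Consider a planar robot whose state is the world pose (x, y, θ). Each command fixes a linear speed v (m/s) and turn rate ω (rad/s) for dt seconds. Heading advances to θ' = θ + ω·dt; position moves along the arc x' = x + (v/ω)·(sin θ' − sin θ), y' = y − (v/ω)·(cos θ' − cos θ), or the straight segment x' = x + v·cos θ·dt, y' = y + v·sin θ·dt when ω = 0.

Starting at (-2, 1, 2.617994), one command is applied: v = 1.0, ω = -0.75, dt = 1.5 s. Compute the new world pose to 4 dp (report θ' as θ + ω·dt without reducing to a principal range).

θ' = 2.6180 + -0.75·1.5 = 1.4930
R = v/ω = 1.0/-0.75 = -1.3333
x' = -2 + -1.3333·(sin 1.4930 − sin 2.6180) = -2.6626
y' = 1 − -1.3333·(cos 1.4930 − cos 2.6180) = 2.2583

(-2.6626, 2.2583, 1.4930)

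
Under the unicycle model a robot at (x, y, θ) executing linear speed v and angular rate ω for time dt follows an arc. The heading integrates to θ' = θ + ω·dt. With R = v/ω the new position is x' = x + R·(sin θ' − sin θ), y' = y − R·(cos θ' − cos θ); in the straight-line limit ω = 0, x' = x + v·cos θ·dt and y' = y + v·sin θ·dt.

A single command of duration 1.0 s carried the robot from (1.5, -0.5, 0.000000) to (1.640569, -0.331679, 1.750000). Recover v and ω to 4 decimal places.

Δθ = 1.750000 − 0.000000 = 1.750000
ω = Δθ/dt = 1.750000/1.0 = 1.7500
R = −Δy/(cos θ' − cos θ) = 0.1429
v = R·ω = 0.1429·1.7500 = 0.2500

v = 0.2500, ω = 1.7500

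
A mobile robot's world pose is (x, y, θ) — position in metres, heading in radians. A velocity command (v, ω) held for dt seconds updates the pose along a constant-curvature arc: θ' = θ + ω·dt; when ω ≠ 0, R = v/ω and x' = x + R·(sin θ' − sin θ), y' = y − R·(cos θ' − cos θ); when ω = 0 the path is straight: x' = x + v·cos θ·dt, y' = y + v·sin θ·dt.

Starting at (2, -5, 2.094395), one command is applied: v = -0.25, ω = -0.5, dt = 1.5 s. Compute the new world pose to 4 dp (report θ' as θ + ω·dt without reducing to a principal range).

θ' = 2.0944 + -0.5·1.5 = 1.3444
R = v/ω = -0.25/-0.5 = 0.5000
x' = 2 + 0.5000·(sin 1.3444 − sin 2.0944) = 2.0542
y' = -5 − 0.5000·(cos 1.3444 − cos 2.0944) = -5.3622

(2.0542, -5.3622, 1.3444)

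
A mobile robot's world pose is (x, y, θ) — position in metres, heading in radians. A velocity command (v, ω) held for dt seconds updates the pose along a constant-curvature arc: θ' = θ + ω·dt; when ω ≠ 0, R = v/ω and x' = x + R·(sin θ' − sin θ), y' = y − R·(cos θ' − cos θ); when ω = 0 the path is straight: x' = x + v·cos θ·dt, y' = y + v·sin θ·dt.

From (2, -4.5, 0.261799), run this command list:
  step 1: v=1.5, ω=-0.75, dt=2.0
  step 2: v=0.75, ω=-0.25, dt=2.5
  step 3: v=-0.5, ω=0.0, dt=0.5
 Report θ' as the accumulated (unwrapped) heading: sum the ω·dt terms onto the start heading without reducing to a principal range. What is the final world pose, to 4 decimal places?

(4.5172, -7.3837, -1.8632)

step 1: θ'=-1.2382 (R=-2.0000) → pose (4.4080, -5.7789, -1.2382)
step 2: θ'=-1.8632 (R=-3.0000) → pose (4.4451, -7.6231, -1.8632)
step 3: θ'=-1.8632 (straight) → pose (4.5172, -7.3837, -1.8632)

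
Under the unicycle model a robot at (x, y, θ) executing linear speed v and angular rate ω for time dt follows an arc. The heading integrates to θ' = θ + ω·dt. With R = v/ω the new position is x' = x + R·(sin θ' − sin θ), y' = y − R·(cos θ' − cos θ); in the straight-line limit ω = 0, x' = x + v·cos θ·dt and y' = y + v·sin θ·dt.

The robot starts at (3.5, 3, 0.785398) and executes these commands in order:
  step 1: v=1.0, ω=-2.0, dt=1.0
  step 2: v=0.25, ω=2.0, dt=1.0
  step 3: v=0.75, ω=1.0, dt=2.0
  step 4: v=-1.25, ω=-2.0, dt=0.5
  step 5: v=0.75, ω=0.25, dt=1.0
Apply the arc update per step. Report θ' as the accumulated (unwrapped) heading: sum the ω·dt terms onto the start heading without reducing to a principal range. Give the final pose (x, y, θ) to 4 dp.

(4.4024, 4.2619, 2.0354)

step 1: θ'=-1.2146 (R=-0.5000) → pose (4.3222, 2.8208, -1.2146)
step 2: θ'=0.7854 (R=0.1250) → pose (4.5277, 2.7760, 0.7854)
step 3: θ'=2.7854 (R=0.7500) → pose (4.2589, 4.0093, 2.7854)
step 4: θ'=1.7854 (R=0.6250) → pose (4.6516, 3.5566, 1.7854)
step 5: θ'=2.0354 (R=3.0000) → pose (4.4024, 4.2619, 2.0354)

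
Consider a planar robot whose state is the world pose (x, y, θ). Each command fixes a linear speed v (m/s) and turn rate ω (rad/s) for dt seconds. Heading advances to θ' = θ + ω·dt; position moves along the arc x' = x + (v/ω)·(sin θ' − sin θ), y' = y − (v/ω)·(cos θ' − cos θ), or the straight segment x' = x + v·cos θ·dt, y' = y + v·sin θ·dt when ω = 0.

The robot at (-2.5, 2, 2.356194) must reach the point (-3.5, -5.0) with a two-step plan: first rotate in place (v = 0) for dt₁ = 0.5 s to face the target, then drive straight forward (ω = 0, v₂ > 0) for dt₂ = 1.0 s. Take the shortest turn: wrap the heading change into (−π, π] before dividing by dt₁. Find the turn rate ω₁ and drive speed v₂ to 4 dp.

heading to target = atan2(-5−2, -3.5−-2.5) = -1.7127
Δθ = wrap(-1.7127 − 2.3562) = 2.2143; ω₁ = Δθ/dt₁ = 4.4286
distance = √((-3.5−-2.5)² + (-5−2)²) = 7.0711; v₂ = distance/dt₂ = 7.0711

ω₁ = 4.4286, v₂ = 7.0711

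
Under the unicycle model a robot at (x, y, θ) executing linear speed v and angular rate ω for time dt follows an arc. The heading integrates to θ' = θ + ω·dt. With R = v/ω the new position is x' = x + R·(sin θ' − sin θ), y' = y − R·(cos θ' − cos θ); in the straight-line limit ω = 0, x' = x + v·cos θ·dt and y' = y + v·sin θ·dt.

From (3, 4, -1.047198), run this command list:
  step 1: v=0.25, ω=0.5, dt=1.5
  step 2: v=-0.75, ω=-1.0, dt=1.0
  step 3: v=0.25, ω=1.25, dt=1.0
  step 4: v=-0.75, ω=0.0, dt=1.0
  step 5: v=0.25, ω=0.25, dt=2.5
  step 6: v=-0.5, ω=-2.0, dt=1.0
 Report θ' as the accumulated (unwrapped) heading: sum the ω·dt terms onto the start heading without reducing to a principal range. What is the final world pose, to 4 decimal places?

(2.4277, 4.5097, -1.4222)

step 1: θ'=-0.2972 (R=0.5000) → pose (3.2866, 3.7719, -0.2972)
step 2: θ'=-1.2972 (R=0.7500) → pose (2.7841, 4.2864, -1.2972)
step 3: θ'=-0.0472 (R=0.2000) → pose (2.9672, 4.1407, -0.0472)
step 4: θ'=-0.0472 (straight) → pose (2.2181, 4.1760, -0.0472)
step 5: θ'=0.5778 (R=1.0000) → pose (2.8114, 4.3373, 0.5778)
step 6: θ'=-1.4222 (R=0.2500) → pose (2.4277, 4.5097, -1.4222)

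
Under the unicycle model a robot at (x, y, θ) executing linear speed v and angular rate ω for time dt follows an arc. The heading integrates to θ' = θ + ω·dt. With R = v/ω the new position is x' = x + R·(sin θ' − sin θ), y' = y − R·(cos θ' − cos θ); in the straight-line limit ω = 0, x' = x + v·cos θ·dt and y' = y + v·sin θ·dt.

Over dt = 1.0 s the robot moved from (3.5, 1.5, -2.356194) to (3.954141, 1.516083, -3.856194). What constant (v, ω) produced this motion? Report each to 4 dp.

Δθ = -3.856194 − -2.356194 = -1.500000
ω = Δθ/dt = -1.500000/1.0 = -1.5000
R = Δx/(sin θ' − sin θ) = 0.3333
v = R·ω = 0.3333·-1.5000 = -0.5000

v = -0.5000, ω = -1.5000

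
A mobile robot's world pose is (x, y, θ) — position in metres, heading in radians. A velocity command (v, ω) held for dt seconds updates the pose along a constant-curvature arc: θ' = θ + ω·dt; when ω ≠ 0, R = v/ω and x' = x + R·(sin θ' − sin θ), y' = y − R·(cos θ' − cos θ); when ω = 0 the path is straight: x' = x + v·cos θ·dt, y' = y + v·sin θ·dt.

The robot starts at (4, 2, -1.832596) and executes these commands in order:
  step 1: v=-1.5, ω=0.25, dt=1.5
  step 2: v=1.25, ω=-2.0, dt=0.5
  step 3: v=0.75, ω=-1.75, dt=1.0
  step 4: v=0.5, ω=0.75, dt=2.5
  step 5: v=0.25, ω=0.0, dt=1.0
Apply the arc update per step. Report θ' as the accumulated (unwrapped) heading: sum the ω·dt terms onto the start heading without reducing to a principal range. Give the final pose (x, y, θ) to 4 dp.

step 1: θ'=-1.4576 (R=-6.0000) → pose (4.1660, 4.2307, -1.4576)
step 2: θ'=-2.4576 (R=-0.6250) → pose (3.9400, 3.6757, -2.4576)
step 3: θ'=-4.2076 (R=-0.4286) → pose (3.2940, 3.8006, -4.2076)
step 4: θ'=-2.3326 (R=0.6667) → pose (2.2281, 3.9383, -2.3326)
step 5: θ'=-2.3326 (straight) → pose (2.0556, 3.7574, -2.3326)

(2.0556, 3.7574, -2.3326)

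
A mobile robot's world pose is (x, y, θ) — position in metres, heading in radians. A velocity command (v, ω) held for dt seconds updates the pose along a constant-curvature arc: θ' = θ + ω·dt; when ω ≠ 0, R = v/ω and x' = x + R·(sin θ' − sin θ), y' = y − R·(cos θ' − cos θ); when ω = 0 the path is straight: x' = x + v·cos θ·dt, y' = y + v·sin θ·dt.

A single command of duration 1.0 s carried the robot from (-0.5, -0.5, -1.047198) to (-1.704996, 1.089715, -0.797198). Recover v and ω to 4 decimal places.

v = -2.0000, ω = 0.2500

Δθ = -0.797198 − -1.047198 = 0.250000
ω = Δθ/dt = 0.250000/1.0 = 0.2500
R = −Δy/(cos θ' − cos θ) = -8.0000
v = R·ω = -8.0000·0.2500 = -2.0000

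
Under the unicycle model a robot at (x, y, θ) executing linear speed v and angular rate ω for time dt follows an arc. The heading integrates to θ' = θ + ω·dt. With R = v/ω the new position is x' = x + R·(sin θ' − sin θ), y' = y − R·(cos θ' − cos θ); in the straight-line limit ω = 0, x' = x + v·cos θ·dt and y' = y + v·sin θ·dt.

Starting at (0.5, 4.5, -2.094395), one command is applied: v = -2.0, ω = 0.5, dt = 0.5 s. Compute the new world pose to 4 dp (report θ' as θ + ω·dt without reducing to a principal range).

(0.8871, 5.4192, -1.8444)

θ' = -2.0944 + 0.5·0.5 = -1.8444
R = v/ω = -2.0/0.5 = -4.0000
x' = 0.5 + -4.0000·(sin -1.8444 − sin -2.0944) = 0.8871
y' = 4.5 − -4.0000·(cos -1.8444 − cos -2.0944) = 5.4192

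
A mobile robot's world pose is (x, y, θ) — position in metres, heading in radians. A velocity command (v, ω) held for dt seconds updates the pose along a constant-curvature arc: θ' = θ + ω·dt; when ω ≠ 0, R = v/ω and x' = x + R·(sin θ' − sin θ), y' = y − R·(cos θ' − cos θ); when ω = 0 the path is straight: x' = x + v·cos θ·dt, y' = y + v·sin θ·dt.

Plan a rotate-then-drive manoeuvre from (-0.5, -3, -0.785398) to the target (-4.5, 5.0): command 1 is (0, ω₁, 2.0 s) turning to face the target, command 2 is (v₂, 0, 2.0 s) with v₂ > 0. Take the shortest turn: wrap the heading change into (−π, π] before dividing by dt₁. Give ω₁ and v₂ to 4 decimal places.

ω₁ = 1.4099, v₂ = 4.4721

heading to target = atan2(5−-3, -4.5−-0.5) = 2.0344
Δθ = wrap(2.0344 − -0.7854) = 2.8198; ω₁ = Δθ/dt₁ = 1.4099
distance = √((-4.5−-0.5)² + (5−-3)²) = 8.9443; v₂ = distance/dt₂ = 4.4721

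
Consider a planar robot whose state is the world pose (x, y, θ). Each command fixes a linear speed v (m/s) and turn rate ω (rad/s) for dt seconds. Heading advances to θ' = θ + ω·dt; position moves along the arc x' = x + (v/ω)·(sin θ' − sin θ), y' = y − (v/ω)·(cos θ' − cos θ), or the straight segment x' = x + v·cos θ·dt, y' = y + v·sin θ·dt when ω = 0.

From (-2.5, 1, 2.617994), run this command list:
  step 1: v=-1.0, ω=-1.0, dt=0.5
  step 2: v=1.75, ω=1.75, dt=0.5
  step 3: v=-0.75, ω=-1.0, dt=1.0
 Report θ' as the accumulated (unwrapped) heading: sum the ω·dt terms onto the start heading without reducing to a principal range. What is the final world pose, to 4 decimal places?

step 1: θ'=2.1180 (R=1.0000) → pose (-2.1460, 0.6543, 2.1180)
step 2: θ'=2.9930 (R=1.0000) → pose (-2.8519, 1.1230, 2.9930)
step 3: θ'=1.9930 (R=0.7500) → pose (-2.2788, 0.6885, 1.9930)

(-2.2788, 0.6885, 1.9930)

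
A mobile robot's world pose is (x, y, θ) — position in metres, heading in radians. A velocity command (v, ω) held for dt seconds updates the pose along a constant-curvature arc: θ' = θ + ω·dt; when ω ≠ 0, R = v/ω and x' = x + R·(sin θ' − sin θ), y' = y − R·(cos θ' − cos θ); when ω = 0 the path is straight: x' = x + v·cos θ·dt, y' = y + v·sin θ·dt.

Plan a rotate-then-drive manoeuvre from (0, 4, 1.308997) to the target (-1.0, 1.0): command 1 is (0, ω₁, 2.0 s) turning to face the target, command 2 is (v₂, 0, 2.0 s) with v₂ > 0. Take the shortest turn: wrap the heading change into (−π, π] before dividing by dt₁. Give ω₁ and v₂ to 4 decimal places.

ω₁ = 1.5408, v₂ = 1.5811

heading to target = atan2(1−4, -1−0) = -1.8925
Δθ = wrap(-1.8925 − 1.3090) = 3.0816; ω₁ = Δθ/dt₁ = 1.5408
distance = √((-1−0)² + (1−4)²) = 3.1623; v₂ = distance/dt₂ = 1.5811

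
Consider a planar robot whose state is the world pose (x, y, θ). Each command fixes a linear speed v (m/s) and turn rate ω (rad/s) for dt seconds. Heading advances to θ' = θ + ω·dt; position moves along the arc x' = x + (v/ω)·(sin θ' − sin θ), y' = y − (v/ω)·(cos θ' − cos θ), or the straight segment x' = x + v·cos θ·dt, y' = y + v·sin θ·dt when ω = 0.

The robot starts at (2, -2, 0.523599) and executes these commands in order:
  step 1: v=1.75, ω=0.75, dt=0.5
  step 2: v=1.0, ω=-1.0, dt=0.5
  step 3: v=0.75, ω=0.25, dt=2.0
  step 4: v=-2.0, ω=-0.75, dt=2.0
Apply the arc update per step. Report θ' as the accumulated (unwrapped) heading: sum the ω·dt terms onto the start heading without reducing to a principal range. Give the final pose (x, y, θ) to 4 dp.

(0.6410, -0.7749, -0.6014)

step 1: θ'=0.8986 (R=2.3333) → pose (2.6591, -1.4323, 0.8986)
step 2: θ'=0.3986 (R=-1.0000) → pose (3.0534, -1.1334, 0.3986)
step 3: θ'=0.8986 (R=3.0000) → pose (4.2364, -0.2367, 0.8986)
step 4: θ'=-0.6014 (R=2.6667) → pose (0.6410, -0.7749, -0.6014)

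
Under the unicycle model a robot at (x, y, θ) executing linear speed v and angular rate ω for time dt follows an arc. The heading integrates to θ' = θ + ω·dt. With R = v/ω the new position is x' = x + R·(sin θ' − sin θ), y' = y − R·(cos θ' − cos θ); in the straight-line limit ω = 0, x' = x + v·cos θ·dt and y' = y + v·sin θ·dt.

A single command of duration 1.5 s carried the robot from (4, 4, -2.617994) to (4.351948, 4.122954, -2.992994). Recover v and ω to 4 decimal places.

Δθ = -2.992994 − -2.617994 = -0.375000
ω = Δθ/dt = -0.375000/1.5 = -0.2500
R = Δx/(sin θ' − sin θ) = 1.0000
v = R·ω = 1.0000·-0.2500 = -0.2500

v = -0.2500, ω = -0.2500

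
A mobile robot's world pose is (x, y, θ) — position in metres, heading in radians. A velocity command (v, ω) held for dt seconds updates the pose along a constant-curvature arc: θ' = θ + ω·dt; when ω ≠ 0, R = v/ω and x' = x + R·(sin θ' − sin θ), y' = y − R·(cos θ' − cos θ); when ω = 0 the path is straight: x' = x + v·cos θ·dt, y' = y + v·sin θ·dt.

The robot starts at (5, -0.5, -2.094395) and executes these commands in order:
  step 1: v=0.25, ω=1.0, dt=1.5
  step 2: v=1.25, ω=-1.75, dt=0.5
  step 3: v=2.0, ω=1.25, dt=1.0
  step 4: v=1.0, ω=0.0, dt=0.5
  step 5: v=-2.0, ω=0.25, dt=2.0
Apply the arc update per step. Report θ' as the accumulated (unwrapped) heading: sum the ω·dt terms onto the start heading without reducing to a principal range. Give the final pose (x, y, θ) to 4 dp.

(3.1621, -2.9812, 0.2806)

step 1: θ'=-0.5944 (R=0.2500) → pose (5.0765, -0.8321, -0.5944)
step 2: θ'=-1.4694 (R=-0.7143) → pose (5.3871, -1.3516, -1.4694)
step 3: θ'=-0.2194 (R=1.6000) → pose (6.6307, -2.7513, -0.2194)
step 4: θ'=-0.2194 (straight) → pose (7.1187, -2.8601, -0.2194)
step 5: θ'=0.2806 (R=-8.0000) → pose (3.1621, -2.9812, 0.2806)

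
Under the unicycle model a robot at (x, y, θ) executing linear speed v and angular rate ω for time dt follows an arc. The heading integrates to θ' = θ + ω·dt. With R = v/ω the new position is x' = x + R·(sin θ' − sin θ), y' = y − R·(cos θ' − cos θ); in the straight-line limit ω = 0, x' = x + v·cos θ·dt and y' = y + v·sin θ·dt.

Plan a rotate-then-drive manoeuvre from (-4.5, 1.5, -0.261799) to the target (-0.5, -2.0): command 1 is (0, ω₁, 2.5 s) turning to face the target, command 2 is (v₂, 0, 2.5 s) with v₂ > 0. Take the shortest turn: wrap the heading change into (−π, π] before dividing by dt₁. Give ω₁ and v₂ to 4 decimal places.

heading to target = atan2(-2−1.5, -0.5−-4.5) = -0.7188
Δθ = wrap(-0.7188 − -0.2618) = -0.4570; ω₁ = Δθ/dt₁ = -0.1828
distance = √((-0.5−-4.5)² + (-2−1.5)²) = 5.3151; v₂ = distance/dt₂ = 2.1260

ω₁ = -0.1828, v₂ = 2.1260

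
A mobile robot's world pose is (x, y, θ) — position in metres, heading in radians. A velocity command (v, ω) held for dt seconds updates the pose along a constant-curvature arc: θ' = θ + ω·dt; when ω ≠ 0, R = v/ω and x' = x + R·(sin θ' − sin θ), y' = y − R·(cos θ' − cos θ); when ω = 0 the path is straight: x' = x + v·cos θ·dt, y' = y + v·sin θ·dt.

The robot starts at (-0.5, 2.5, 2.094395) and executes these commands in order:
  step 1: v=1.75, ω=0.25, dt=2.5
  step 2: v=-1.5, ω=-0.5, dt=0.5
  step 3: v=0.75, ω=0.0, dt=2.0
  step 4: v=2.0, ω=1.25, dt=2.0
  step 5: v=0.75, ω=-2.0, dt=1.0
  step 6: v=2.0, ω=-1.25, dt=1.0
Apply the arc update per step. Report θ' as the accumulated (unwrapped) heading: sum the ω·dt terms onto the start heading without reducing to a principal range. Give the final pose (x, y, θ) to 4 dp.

(-8.5076, 5.1462, 1.7194)

step 1: θ'=2.7194 (R=7.0000) → pose (-3.6938, 5.3853, 2.7194)
step 2: θ'=2.4694 (R=3.0000) → pose (-3.0550, 4.9961, 2.4694)
step 3: θ'=2.4694 (straight) → pose (-4.2287, 5.9302, 2.4694)
step 4: θ'=4.9694 (R=1.6000) → pose (-6.7725, 4.2716, 4.9694)
step 5: θ'=2.9694 (R=-0.3750) → pose (-7.1994, 3.8068, 2.9694)
step 6: θ'=1.7194 (R=-1.6000) → pose (-8.5076, 5.1462, 1.7194)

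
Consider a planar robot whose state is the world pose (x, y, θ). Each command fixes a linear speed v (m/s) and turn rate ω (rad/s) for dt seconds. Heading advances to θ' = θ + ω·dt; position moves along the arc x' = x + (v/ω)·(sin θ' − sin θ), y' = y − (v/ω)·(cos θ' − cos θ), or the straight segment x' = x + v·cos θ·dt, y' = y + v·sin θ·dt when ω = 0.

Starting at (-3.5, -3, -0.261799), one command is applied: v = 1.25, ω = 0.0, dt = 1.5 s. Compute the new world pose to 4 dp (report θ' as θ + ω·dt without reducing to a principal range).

(-1.6889, -3.4853, -0.2618)

θ' = -0.2618 + 0.0·1.5 = -0.2618
ω = 0 → straight: x' = -3.5 + 1.25·cos(-0.2618)·1.5 = -1.6889
y' = -3 + 1.25·sin(-0.2618)·1.5 = -3.4853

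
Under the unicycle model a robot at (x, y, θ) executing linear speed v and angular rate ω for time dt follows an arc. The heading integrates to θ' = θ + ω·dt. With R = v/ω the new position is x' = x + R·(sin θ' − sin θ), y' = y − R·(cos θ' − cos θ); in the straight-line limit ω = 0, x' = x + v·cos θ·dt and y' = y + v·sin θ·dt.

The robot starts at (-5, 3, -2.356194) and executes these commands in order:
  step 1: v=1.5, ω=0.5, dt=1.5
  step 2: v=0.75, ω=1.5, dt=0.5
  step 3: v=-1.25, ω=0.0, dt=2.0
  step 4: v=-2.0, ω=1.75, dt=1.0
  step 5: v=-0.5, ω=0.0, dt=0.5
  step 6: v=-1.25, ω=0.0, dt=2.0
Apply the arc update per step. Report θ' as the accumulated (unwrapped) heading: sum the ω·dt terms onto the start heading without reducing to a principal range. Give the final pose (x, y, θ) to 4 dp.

(-10.8699, 0.3514, 0.8938)

step 1: θ'=-1.6062 (R=3.0000) → pose (-5.8768, 0.9849, -1.6062)
step 2: θ'=-0.8562 (R=0.5000) → pose (-5.7548, 0.6395, -0.8562)
step 3: θ'=-0.8562 (straight) → pose (-7.3931, 2.5279, -0.8562)
step 4: θ'=0.8938 (R=-1.1429) → pose (-9.1472, 2.4949, 0.8938)
step 5: θ'=0.8938 (straight) → pose (-9.3038, 2.3000, 0.8938)
step 6: θ'=0.8938 (straight) → pose (-10.8699, 0.3514, 0.8938)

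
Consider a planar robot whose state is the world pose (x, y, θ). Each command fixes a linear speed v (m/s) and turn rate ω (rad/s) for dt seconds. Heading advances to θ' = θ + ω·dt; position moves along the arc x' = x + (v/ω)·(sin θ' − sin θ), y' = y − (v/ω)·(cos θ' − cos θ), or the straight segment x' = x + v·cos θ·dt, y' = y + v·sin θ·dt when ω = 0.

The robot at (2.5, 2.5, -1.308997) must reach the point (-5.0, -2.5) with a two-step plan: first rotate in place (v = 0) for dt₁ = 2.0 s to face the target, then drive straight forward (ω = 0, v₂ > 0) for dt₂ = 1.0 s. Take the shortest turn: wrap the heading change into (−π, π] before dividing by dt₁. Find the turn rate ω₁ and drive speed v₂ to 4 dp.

ω₁ = -0.6223, v₂ = 9.0139

heading to target = atan2(-2.5−2.5, -5−2.5) = -2.5536
Δθ = wrap(-2.5536 − -1.3090) = -1.2446; ω₁ = Δθ/dt₁ = -0.6223
distance = √((-5−2.5)² + (-2.5−2.5)²) = 9.0139; v₂ = distance/dt₂ = 9.0139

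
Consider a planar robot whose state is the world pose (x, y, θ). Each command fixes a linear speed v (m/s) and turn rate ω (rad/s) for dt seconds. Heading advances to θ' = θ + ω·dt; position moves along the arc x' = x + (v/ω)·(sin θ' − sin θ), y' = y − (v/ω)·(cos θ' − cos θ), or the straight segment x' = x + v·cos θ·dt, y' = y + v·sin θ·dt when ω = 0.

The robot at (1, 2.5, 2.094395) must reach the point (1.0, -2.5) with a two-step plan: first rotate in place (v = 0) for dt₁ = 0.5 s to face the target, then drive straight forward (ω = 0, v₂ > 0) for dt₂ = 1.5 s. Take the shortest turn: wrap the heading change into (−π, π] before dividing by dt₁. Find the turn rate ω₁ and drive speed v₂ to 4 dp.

ω₁ = 5.2360, v₂ = 3.3333

heading to target = atan2(-2.5−2.5, 1−1) = -1.5708
Δθ = wrap(-1.5708 − 2.0944) = 2.6180; ω₁ = Δθ/dt₁ = 5.2360
distance = √((1−1)² + (-2.5−2.5)²) = 5.0000; v₂ = distance/dt₂ = 3.3333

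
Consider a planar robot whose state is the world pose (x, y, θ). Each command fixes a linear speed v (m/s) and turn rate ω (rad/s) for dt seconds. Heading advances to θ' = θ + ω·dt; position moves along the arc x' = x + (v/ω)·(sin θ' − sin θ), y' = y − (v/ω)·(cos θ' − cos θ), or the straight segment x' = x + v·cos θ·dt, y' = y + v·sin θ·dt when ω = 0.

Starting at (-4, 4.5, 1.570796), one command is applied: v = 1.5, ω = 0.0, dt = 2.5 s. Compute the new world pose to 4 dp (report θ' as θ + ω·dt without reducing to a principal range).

(-4.0000, 8.2500, 1.5708)

θ' = 1.5708 + 0.0·2.5 = 1.5708
ω = 0 → straight: x' = -4 + 1.5·cos(1.5708)·2.5 = -4.0000
y' = 4.5 + 1.5·sin(1.5708)·2.5 = 8.2500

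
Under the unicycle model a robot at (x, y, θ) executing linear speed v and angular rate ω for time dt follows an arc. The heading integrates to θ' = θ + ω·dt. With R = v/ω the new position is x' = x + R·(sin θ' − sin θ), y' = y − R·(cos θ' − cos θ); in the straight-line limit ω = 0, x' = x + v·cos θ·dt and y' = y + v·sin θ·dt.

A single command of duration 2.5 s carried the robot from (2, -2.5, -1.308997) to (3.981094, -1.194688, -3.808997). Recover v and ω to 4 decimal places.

v = -1.2500, ω = -1.0000

Δθ = -3.808997 − -1.308997 = -2.500000
ω = Δθ/dt = -2.500000/2.5 = -1.0000
R = Δx/(sin θ' − sin θ) = 1.2500
v = R·ω = 1.2500·-1.0000 = -1.2500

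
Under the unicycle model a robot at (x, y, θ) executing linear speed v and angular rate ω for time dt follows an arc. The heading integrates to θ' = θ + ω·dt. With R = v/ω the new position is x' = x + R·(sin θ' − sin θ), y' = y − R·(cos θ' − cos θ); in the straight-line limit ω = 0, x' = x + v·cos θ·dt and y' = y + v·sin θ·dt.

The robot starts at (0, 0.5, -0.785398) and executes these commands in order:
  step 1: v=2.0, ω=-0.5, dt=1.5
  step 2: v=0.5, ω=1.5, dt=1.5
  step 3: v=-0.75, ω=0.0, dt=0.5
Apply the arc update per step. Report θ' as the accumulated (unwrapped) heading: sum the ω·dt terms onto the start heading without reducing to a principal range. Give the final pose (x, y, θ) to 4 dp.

step 1: θ'=-1.5354 (R=-4.0000) → pose (1.1691, -2.1869, -1.5354)
step 2: θ'=0.7146 (R=0.3333) → pose (1.7206, -2.4269, 0.7146)
step 3: θ'=0.7146 (straight) → pose (1.4374, -2.6726, 0.7146)

(1.4374, -2.6726, 0.7146)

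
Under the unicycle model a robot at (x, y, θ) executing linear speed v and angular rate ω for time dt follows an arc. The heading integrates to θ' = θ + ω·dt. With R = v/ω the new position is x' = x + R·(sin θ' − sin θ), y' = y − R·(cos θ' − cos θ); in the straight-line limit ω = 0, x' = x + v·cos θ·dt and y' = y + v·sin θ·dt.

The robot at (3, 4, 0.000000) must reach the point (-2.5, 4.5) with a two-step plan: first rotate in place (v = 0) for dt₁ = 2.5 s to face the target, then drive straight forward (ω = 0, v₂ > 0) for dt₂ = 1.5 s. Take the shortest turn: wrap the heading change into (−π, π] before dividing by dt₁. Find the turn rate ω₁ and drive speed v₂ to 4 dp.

heading to target = atan2(4.5−4, -2.5−3) = 3.0509
Δθ = wrap(3.0509 − 0.0000) = 3.0509; ω₁ = Δθ/dt₁ = 1.2204
distance = √((-2.5−3)² + (4.5−4)²) = 5.5227; v₂ = distance/dt₂ = 3.6818

ω₁ = 1.2204, v₂ = 3.6818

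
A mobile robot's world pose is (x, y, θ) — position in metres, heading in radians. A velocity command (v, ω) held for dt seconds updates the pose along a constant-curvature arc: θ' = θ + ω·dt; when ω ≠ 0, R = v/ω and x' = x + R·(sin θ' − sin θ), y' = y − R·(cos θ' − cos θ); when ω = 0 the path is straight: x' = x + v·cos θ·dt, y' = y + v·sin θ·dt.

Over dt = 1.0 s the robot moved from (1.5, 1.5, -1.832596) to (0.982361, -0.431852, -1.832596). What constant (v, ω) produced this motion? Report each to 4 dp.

Δθ = -1.832596 − -1.832596 = 0.000000
ω = Δθ/dt = 0.000000/1.0 = 0.0000
ω = 0 → v = (Δx·cos θ + Δy·sin θ)/dt = 2.0000

v = 2.0000, ω = 0.0000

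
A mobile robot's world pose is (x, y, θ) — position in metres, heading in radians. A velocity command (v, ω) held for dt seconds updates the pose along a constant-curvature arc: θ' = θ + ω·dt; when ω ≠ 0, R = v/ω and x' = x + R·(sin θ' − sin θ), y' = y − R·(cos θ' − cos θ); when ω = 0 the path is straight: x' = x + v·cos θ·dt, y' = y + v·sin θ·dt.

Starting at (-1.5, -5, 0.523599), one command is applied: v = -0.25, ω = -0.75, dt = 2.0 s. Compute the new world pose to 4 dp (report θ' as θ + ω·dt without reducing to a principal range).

(-1.9428, -4.8980, -0.9764)

θ' = 0.5236 + -0.75·2.0 = -0.9764
R = v/ω = -0.25/-0.75 = 0.3333
x' = -1.5 + 0.3333·(sin -0.9764 − sin 0.5236) = -1.9428
y' = -5 − 0.3333·(cos -0.9764 − cos 0.5236) = -4.8980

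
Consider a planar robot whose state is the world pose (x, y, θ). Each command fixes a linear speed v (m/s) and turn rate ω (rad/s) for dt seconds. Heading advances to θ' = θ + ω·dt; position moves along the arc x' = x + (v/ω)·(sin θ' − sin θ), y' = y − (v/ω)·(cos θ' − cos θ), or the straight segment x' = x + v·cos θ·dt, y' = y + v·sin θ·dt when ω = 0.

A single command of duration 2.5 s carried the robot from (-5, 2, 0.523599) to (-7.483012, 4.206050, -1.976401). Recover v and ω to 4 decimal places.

v = -1.7500, ω = -1.0000

Δθ = -1.976401 − 0.523599 = -2.500000
ω = Δθ/dt = -2.500000/2.5 = -1.0000
R = Δx/(sin θ' − sin θ) = 1.7500
v = R·ω = 1.7500·-1.0000 = -1.7500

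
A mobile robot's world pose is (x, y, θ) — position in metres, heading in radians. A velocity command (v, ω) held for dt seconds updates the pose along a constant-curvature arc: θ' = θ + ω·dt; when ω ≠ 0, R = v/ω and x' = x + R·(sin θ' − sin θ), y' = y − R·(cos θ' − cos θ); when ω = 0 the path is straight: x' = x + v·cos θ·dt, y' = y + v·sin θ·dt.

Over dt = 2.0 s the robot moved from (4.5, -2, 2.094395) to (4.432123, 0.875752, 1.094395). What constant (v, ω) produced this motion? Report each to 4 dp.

v = 1.5000, ω = -0.5000

Δθ = 1.094395 − 2.094395 = -1.000000
ω = Δθ/dt = -1.000000/2.0 = -0.5000
R = −Δy/(cos θ' − cos θ) = -3.0000
v = R·ω = -3.0000·-0.5000 = 1.5000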